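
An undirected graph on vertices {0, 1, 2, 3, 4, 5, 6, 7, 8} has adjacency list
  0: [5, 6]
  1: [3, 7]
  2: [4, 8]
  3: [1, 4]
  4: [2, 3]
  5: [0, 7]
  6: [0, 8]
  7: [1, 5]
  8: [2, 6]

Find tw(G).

A width-2 tree decomposition is:
Bags: B1 = {2, 6, 8}  B2 = {2, 4, 6}  B3 = {3, 4, 6}  B4 = {1, 3, 6}  B5 = {1, 6, 7}  B6 = {5, 6, 7}  B7 = {0, 5, 6}
Tree: B1–B2, B2–B3, B3–B4, B4–B5, B5–B6, B6–B7
The largest bag has 3 vertices, giving width 2; this decomposition certifies tw(G) ≤ 2. Since 6–8–2–4–3–1–7–5–0–6 is a cycle in G, G is not acyclic. Forests are exactly the graphs of treewidth ≤ 1, so tw(G) ≥ 2. The upper and lower bounds meet at 2, so that is the treewidth.

2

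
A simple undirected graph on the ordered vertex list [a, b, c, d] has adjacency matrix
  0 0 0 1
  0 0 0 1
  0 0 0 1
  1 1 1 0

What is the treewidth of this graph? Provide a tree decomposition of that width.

Every bag has size at most 2, so the width is 2 − 1 = 1 and tw(G) ≤ 1. Since G has at least one edge (e.g. d–a), it is not an edgeless graph, so tw(G) ≥ 1. The upper and lower bounds meet at 1, so that is the treewidth.

Treewidth 1.
Bags: B1 = {a, d}  B2 = {c, d}  B3 = {b, d}
Tree: B1–B2, B1–B3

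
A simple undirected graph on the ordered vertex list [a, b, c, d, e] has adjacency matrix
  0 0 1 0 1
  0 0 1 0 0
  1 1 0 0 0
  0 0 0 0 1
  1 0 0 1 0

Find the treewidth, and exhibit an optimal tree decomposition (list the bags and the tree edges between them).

Treewidth 1.
One such decomposition:
Bags: B1 = {b, c}  B2 = {a, c}  B3 = {a, e}  B4 = {d, e}
Tree: B1–B2, B2–B3, B3–B4

Every bag has size at most 2, so the width is 2 − 1 = 1 and tw(G) ≤ 1. Since G has at least one edge (e.g. b–c), it is not an edgeless graph, so tw(G) ≥ 1. The upper and lower bounds meet at 1, so that is the treewidth.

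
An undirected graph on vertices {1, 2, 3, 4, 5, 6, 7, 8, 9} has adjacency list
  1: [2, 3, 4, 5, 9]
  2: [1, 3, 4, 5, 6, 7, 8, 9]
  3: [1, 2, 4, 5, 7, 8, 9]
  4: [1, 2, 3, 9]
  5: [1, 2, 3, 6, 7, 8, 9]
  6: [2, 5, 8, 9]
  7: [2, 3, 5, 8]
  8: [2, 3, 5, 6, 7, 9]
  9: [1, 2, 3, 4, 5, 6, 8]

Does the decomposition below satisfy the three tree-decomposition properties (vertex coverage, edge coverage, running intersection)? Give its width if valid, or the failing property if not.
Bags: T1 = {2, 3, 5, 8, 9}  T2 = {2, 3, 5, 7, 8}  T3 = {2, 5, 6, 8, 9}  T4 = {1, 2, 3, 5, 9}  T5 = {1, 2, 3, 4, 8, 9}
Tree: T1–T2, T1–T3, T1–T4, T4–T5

A tree decomposition must satisfy three properties: every vertex lies in some bag; for every edge, both endpoints lie together in some bag; and for every vertex, the bags containing it form a connected subtree. Here bags containing vertex 8 are not connected in the tree, so the decomposition is invalid.

No — bags containing vertex 8 are not connected in the tree.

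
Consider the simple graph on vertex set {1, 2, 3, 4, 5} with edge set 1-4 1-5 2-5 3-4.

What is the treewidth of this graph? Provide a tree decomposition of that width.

Treewidth 1.
Bags: B1 = {1, 4}  B2 = {1, 5}  B3 = {2, 5}  B4 = {3, 4}
Tree: B1–B2, B2–B3, B1–B4

Each bag holds 2 vertices, so the decomposition has width 1, which upper-bounds the treewidth. G has an edge, so its treewidth is at least 1. Hence tw(G) = 1 exactly.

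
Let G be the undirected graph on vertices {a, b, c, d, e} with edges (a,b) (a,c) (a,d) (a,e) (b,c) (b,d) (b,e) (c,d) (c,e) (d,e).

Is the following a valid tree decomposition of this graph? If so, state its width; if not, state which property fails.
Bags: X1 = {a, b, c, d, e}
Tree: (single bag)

Yes; width 4.

Every vertex of G appears in some bag (union = {a, b, c, d, e}); every edge is covered by a bag; and for each vertex v the set of bags containing v is connected in the bag tree. The decomposition is therefore valid. The largest bag has 5 vertices, so the width is 4.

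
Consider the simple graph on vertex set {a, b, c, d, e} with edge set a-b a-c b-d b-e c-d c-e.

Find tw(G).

2

A width-2 tree decomposition is:
Bags: B1 = {b, c, e}  B2 = {a, b, c}  B3 = {b, c, d}
Tree: B1–B2, B2–B3
Each bag holds 3 vertices, so the decomposition has width 2, which upper-bounds the treewidth. The edges e–c–a–b–e form a cycle, so G is not a tree and its treewidth is at least 2. Hence tw(G) = 2 exactly.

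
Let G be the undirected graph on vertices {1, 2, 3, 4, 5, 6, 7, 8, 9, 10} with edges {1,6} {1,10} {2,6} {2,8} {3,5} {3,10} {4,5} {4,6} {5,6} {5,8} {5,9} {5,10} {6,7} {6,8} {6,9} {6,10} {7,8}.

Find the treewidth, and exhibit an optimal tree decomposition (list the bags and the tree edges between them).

The largest bag has 3 vertices, giving width 2; this decomposition certifies tw(G) ≤ 2. On the other hand G contains the 3-clique {3, 5, 10}. A clique must lie in a single bag of any decomposition, so no decomposition can have width below 2. The upper and lower bounds meet at 2, so that is the treewidth.

Treewidth 2.
One optimal decomposition is:
Bags: B1 = {5, 6, 8}  B2 = {2, 6, 8}  B3 = {6, 7, 8}  B4 = {5, 6, 10}  B5 = {3, 5, 10}  B6 = {1, 6, 10}  B7 = {5, 6, 9}  B8 = {4, 5, 6}
Tree: B1–B2, B2–B3, B1–B4, B4–B5, B4–B6, B1–B7, B4–B8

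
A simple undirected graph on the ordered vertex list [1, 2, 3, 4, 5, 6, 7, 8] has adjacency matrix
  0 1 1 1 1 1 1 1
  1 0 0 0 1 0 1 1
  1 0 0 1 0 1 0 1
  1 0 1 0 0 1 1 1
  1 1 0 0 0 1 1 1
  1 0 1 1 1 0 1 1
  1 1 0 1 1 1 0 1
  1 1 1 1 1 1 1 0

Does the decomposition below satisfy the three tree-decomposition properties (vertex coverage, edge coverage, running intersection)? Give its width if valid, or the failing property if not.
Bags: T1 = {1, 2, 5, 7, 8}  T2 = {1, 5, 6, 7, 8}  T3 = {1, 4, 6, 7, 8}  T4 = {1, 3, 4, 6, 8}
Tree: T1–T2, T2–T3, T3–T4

Checking the three conditions: (i) the bags cover all of {1, 2, 3, 4, 5, 6, 7, 8}; (ii) for each edge, some bag contains both endpoints; (iii) the bags containing any fixed vertex form a subtree. All hold, so the decomposition is valid with width 5 − 1 = 4.

Yes; width 4.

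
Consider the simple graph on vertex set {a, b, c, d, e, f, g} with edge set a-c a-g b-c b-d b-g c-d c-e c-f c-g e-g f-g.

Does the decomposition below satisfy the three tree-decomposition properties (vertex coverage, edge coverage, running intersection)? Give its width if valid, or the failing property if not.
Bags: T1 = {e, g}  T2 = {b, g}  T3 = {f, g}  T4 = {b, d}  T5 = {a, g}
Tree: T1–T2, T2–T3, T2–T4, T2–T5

No — vertex c appears in no bag.

A tree decomposition must satisfy three properties: every vertex lies in some bag; for every edge, both endpoints lie together in some bag; and for every vertex, the bags containing it form a connected subtree. Here vertex c appears in no bag, so the decomposition is invalid.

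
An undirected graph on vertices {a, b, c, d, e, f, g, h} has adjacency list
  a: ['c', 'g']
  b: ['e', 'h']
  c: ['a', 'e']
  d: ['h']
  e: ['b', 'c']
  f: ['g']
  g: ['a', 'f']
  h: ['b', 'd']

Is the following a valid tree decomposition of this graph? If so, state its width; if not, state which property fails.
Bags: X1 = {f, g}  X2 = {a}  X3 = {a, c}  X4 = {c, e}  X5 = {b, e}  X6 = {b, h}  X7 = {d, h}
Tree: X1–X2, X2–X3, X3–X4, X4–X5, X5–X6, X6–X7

A tree decomposition must satisfy three properties: every vertex lies in some bag; for every edge, both endpoints lie together in some bag; and for every vertex, the bags containing it form a connected subtree. Here edge (g,a) lies in no bag, so the decomposition is invalid.

No — edge (g,a) lies in no bag.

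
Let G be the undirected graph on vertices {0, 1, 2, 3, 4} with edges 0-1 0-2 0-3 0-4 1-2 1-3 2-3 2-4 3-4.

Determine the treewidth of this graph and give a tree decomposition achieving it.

Treewidth 3.
One such decomposition:
Bags: B1 = {0, 2, 3, 4}  B2 = {0, 1, 2, 3}
Tree: B1–B2

The largest bag has 4 vertices, giving width 3; this decomposition certifies tw(G) ≤ 3. On the other hand G contains the 4-clique {0, 1, 2, 3}. A clique must lie in a single bag of any decomposition, so no decomposition can have width below 3. Therefore the treewidth is 3.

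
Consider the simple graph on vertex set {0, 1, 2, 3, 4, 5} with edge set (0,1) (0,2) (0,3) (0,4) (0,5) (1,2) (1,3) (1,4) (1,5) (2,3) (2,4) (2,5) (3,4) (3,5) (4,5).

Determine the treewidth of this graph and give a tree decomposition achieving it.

A single bag containing all 6 vertices is trivially a valid decomposition of width 5. On the other hand G contains the 6-clique {0, 1, 2, 3, 4, 5}. A clique must lie in a single bag of any decomposition, so no decomposition can have width below 5. Combining the bounds, tw(G) = 5.

Treewidth 5.
One such decomposition:
Bags: B1 = {0, 1, 2, 3, 4, 5}
Tree: (single bag)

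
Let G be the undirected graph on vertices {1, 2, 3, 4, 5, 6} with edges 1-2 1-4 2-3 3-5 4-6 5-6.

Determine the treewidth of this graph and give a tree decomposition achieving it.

Treewidth 2.
One optimal decomposition is:
Bags: B1 = {1, 2, 3}  B2 = {1, 3, 5}  B3 = {1, 5, 6}  B4 = {1, 4, 6}
Tree: B1–B2, B2–B3, B3–B4

Each bag holds 3 vertices, so the decomposition has width 2, which upper-bounds the treewidth. The edges 1–2–3–5–6–4–1 form a cycle, so G is not a tree and its treewidth is at least 2. The upper and lower bounds meet at 2, so that is the treewidth.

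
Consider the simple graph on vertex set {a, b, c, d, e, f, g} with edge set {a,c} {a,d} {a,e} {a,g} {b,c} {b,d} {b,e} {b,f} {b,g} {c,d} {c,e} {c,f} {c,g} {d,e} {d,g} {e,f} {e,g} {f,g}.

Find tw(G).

A width-4 tree decomposition is:
Bags: B1 = {b, c, e, f, g}  B2 = {b, c, d, e, g}  B3 = {a, c, d, e, g}
Tree: B1–B2, B2–B3
Every bag has size at most 5, so the width is 5 − 1 = 4 and tw(G) ≤ 4. Conversely, {a, c, d, e, g} is a clique of size 5, and the vertices of any clique must share a bag in every tree decomposition; so some bag has ≥ 5 vertices and tw(G) ≥ 4. Hence tw(G) = 4 exactly.

4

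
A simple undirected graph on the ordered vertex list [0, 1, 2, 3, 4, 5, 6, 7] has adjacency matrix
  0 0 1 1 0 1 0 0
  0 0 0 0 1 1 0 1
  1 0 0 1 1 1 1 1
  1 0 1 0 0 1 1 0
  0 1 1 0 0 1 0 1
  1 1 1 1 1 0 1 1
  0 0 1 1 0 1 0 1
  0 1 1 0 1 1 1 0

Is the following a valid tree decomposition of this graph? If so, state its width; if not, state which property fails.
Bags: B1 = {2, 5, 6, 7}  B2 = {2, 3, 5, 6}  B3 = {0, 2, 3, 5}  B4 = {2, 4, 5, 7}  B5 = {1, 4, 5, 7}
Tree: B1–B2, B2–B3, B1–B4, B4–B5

Yes; width 3.

Vertex coverage: the bags together contain {0, 1, 2, 3, 4, 5, 6, 7}, the full vertex set. Edge coverage: each edge of G has both endpoints in at least one bag. Running intersection: for every vertex, the bags containing it form a connected subtree. All three properties hold, so this is a valid tree decomposition of width max|bag| − 1 = 3, and hence tw(G) ≤ 3.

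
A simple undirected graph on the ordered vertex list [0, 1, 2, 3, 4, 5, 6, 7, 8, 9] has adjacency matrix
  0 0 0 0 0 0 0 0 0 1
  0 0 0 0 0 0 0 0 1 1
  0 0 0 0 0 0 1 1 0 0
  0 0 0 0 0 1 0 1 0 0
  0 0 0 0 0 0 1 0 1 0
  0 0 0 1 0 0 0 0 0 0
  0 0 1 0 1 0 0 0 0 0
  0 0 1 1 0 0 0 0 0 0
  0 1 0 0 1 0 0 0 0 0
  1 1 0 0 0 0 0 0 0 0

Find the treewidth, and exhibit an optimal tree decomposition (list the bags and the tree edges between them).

The largest bag has 2 vertices, giving width 1; this decomposition certifies tw(G) ≤ 1. G has an edge, so its treewidth is at least 1. Combining the bounds, tw(G) = 1.

Treewidth 1.
One such decomposition:
Bags: B1 = {3, 5}  B2 = {3, 7}  B3 = {2, 7}  B4 = {2, 6}  B5 = {4, 6}  B6 = {4, 8}  B7 = {1, 8}  B8 = {1, 9}  B9 = {0, 9}
Tree: B1–B2, B2–B3, B3–B4, B4–B5, B5–B6, B6–B7, B7–B8, B8–B9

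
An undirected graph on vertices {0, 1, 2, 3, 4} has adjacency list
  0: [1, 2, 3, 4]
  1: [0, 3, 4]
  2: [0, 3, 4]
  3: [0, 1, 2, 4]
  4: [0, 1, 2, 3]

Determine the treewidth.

3

A width-3 tree decomposition is:
Bags: B1 = {0, 2, 3, 4}  B2 = {0, 1, 3, 4}
Tree: B1–B2
The largest bag has 4 vertices, giving width 3; this decomposition certifies tw(G) ≤ 3. Conversely, {0, 1, 3, 4} is a clique of size 4, and the vertices of any clique must share a bag in every tree decomposition; so some bag has ≥ 4 vertices and tw(G) ≥ 3. The upper and lower bounds meet at 3, so that is the treewidth.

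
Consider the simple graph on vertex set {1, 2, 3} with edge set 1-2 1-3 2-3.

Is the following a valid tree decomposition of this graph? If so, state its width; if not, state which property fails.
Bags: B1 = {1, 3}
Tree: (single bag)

A tree decomposition must satisfy three properties: every vertex lies in some bag; for every edge, both endpoints lie together in some bag; and for every vertex, the bags containing it form a connected subtree. Here vertex 2 appears in no bag, so the decomposition is invalid.

No — vertex 2 appears in no bag.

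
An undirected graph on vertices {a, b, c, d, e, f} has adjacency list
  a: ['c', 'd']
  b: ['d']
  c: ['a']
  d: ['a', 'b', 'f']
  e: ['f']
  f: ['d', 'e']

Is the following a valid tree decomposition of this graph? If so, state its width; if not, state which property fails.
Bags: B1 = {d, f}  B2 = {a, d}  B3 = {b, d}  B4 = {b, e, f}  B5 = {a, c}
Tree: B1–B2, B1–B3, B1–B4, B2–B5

No — bags containing vertex b are not connected in the tree.

A tree decomposition must satisfy three properties: every vertex lies in some bag; for every edge, both endpoints lie together in some bag; and for every vertex, the bags containing it form a connected subtree. Here bags containing vertex b are not connected in the tree, so the decomposition is invalid.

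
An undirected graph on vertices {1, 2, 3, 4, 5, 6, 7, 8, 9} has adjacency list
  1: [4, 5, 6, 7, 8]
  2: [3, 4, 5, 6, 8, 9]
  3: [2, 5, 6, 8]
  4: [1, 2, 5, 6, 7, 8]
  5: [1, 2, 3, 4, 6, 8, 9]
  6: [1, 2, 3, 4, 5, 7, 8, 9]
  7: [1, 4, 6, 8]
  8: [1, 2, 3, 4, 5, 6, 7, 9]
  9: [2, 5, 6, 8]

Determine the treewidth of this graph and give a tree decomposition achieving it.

Each bag holds 5 vertices, so the decomposition has width 4, which upper-bounds the treewidth. On the other hand G contains the 5-clique {1, 4, 5, 6, 8}. A clique must lie in a single bag of any decomposition, so no decomposition can have width below 4. The upper and lower bounds meet at 4, so that is the treewidth.

Treewidth 4.
One such decomposition:
Bags: B1 = {2, 4, 5, 6, 8}  B2 = {1, 4, 5, 6, 8}  B3 = {1, 4, 6, 7, 8}  B4 = {2, 5, 6, 8, 9}  B5 = {2, 3, 5, 6, 8}
Tree: B1–B2, B2–B3, B1–B4, B4–B5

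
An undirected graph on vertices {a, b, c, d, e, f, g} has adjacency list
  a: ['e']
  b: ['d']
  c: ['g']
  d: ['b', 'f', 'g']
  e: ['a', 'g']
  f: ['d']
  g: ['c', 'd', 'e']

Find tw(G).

1

A width-1 tree decomposition is:
Bags: B1 = {e, g}  B2 = {c, g}  B3 = {d, g}  B4 = {a, e}  B5 = {d, f}  B6 = {b, d}
Tree: B1–B2, B1–B3, B1–B4, B3–B5, B5–B6
The largest bag has 2 vertices, giving width 1; this decomposition certifies tw(G) ≤ 1. Since G has at least one edge (e.g. e–g), it is not an edgeless graph, so tw(G) ≥ 1. Combining the bounds, tw(G) = 1.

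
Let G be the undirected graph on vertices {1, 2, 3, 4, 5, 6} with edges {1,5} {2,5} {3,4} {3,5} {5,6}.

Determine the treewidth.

1

A width-1 tree decomposition is:
Bags: B1 = {3, 5}  B2 = {3, 4}  B3 = {5, 6}  B4 = {1, 5}  B5 = {2, 5}
Tree: B1–B2, B1–B3, B3–B4, B4–B5
Every bag has size at most 2, so the width is 2 − 1 = 1 and tw(G) ≤ 1. Since G has at least one edge (e.g. 5–3), it is not an edgeless graph, so tw(G) ≥ 1. Combining the bounds, tw(G) = 1.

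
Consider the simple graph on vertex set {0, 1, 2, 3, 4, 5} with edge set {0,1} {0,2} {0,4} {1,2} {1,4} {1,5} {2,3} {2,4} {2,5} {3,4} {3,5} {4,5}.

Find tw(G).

A width-3 tree decomposition is:
Bags: B1 = {1, 2, 4, 5}  B2 = {0, 1, 2, 4}  B3 = {2, 3, 4, 5}
Tree: B1–B2, B1–B3
The largest bag has 4 vertices, giving width 3; this decomposition certifies tw(G) ≤ 3. For the lower bound, the 4 vertices {0, 1, 2, 4} are pairwise adjacent, and any tree decomposition puts a clique entirely inside one bag — forcing width ≥ 3. The upper and lower bounds meet at 3, so that is the treewidth.

3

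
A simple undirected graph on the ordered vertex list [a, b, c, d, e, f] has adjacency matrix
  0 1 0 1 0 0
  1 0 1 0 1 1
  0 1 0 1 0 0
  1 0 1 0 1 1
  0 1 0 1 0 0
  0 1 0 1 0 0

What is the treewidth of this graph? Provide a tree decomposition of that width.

Every bag has size at most 3, so the width is 3 − 1 = 2 and tw(G) ≤ 2. The edges c–d–e–b–c form a cycle, so G is not a tree and its treewidth is at least 2. Therefore the treewidth is 2.

Treewidth 2.
One optimal decomposition is:
Bags: B1 = {b, c, d}  B2 = {b, d, e}  B3 = {b, d, f}  B4 = {a, b, d}
Tree: B1–B2, B2–B3, B3–B4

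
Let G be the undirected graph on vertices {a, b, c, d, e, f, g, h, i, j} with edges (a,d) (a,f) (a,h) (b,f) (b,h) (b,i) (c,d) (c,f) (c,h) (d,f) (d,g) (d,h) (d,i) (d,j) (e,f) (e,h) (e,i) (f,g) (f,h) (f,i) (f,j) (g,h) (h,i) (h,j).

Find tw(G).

3

A width-3 tree decomposition is:
Bags: B1 = {d, f, h, i}  B2 = {b, f, h, i}  B3 = {d, f, h, j}  B4 = {a, d, f, h}  B5 = {e, f, h, i}  B6 = {c, d, f, h}  B7 = {d, f, g, h}
Tree: B1–B2, B1–B3, B3–B4, B2–B5, B3–B6, B3–B7
Each bag holds 4 vertices, so the decomposition has width 3, which upper-bounds the treewidth. Conversely, {d, f, g, h} is a clique of size 4, and the vertices of any clique must share a bag in every tree decomposition; so some bag has ≥ 4 vertices and tw(G) ≥ 3. Combining the bounds, tw(G) = 3.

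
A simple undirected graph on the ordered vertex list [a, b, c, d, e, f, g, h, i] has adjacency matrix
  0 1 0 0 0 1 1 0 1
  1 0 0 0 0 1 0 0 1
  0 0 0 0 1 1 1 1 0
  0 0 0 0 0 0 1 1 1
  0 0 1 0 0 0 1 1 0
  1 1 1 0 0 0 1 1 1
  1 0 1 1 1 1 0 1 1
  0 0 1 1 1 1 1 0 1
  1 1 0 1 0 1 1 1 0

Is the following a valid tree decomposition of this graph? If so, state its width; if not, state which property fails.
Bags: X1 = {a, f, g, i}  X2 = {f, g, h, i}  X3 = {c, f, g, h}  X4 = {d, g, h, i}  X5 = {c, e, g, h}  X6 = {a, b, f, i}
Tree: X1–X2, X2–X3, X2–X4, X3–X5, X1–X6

Vertex coverage: the bags together contain {a, b, c, d, e, f, g, h, i}, the full vertex set. Edge coverage: each edge of G has both endpoints in at least one bag. Running intersection: for every vertex, the bags containing it form a connected subtree. All three properties hold, so this is a valid tree decomposition of width max|bag| − 1 = 3, and hence tw(G) ≤ 3.

Yes; width 3.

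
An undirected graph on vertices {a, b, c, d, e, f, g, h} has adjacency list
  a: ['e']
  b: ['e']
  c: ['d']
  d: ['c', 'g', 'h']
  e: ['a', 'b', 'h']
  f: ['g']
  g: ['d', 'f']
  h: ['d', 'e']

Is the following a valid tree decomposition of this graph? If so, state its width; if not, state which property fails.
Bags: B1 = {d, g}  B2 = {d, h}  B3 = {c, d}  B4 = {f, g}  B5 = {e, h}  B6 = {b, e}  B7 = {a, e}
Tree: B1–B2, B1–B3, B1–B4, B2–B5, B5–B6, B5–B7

Yes; width 1.

Checking the three conditions: (i) the bags cover all of {a, b, c, d, e, f, g, h}; (ii) for each edge, some bag contains both endpoints; (iii) the bags containing any fixed vertex form a subtree. All hold, so the decomposition is valid with width 2 − 1 = 1.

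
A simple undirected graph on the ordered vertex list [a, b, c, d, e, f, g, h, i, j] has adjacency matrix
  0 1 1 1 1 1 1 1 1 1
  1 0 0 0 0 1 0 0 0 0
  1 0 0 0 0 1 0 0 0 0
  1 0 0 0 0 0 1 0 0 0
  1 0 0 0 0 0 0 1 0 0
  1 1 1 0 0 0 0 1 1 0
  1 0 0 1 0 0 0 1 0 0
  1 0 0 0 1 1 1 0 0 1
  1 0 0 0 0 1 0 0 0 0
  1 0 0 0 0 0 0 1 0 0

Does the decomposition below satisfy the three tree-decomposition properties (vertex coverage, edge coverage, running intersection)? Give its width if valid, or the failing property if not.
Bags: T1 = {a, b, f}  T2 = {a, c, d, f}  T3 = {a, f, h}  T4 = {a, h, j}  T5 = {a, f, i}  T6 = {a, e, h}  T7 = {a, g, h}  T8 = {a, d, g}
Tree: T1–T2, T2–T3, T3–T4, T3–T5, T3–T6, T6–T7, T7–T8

No — bags containing vertex d are not connected in the tree.

A tree decomposition must satisfy three properties: every vertex lies in some bag; for every edge, both endpoints lie together in some bag; and for every vertex, the bags containing it form a connected subtree. Here bags containing vertex d are not connected in the tree, so the decomposition is invalid.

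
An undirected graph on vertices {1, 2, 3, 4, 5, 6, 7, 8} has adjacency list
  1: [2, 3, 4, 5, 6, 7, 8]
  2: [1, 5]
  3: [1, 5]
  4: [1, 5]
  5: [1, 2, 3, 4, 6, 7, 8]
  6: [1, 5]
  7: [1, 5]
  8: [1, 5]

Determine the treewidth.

A width-2 tree decomposition is:
Bags: B1 = {1, 5, 8}  B2 = {1, 4, 5}  B3 = {1, 5, 7}  B4 = {1, 2, 5}  B5 = {1, 5, 6}  B6 = {1, 3, 5}
Tree: B1–B2, B2–B3, B3–B4, B1–B5, B2–B6
The largest bag has 3 vertices, giving width 2; this decomposition certifies tw(G) ≤ 2. For the lower bound, the 3 vertices {1, 2, 5} are pairwise adjacent, and any tree decomposition puts a clique entirely inside one bag — forcing width ≥ 2. Combining the bounds, tw(G) = 2.

2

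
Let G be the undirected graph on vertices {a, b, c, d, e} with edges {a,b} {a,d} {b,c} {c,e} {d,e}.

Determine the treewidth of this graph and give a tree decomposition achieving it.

Treewidth 2.
One such decomposition:
Bags: B1 = {c, d, e}  B2 = {b, c, d}  B3 = {a, b, d}
Tree: B1–B2, B2–B3

Each bag holds 3 vertices, so the decomposition has width 2, which upper-bounds the treewidth. The edges d–e–c–b–a–d form a cycle, so G is not a tree and its treewidth is at least 2. Therefore the treewidth is 2.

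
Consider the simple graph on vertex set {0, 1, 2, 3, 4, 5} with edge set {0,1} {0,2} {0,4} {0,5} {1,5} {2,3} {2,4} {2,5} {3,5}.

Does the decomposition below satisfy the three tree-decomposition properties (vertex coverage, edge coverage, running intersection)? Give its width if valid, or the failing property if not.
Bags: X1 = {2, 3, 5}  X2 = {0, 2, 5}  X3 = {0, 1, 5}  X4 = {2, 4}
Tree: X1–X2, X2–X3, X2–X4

A tree decomposition must satisfy three properties: every vertex lies in some bag; for every edge, both endpoints lie together in some bag; and for every vertex, the bags containing it form a connected subtree. Here edge (0,4) lies in no bag, so the decomposition is invalid.

No — edge (0,4) lies in no bag.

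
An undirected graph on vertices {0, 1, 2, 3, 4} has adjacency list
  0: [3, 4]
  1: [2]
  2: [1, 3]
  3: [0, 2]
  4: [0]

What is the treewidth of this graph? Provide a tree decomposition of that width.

Treewidth 1.
One such decomposition:
Bags: B1 = {1, 2}  B2 = {2, 3}  B3 = {0, 3}  B4 = {0, 4}
Tree: B1–B2, B2–B3, B3–B4

Every bag has size at most 2, so the width is 2 − 1 = 1 and tw(G) ≤ 1. Any graph with an edge has treewidth ≥ 1, and G has the edge 1–2. Combining the bounds, tw(G) = 1.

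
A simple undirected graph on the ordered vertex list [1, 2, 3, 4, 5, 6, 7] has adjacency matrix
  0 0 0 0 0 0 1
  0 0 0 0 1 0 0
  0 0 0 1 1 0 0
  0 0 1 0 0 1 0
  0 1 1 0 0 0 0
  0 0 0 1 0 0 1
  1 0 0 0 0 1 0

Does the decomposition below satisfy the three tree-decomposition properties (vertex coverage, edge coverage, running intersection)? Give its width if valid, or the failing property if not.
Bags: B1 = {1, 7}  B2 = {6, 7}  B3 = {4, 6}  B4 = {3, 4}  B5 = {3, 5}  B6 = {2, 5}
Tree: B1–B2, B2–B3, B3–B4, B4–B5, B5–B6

Yes; width 1.

Vertex coverage: the bags together contain {1, 2, 3, 4, 5, 6, 7}, the full vertex set. Edge coverage: each edge of G has both endpoints in at least one bag. Running intersection: for every vertex, the bags containing it form a connected subtree. All three properties hold, so this is a valid tree decomposition of width max|bag| − 1 = 1, and hence tw(G) ≤ 1.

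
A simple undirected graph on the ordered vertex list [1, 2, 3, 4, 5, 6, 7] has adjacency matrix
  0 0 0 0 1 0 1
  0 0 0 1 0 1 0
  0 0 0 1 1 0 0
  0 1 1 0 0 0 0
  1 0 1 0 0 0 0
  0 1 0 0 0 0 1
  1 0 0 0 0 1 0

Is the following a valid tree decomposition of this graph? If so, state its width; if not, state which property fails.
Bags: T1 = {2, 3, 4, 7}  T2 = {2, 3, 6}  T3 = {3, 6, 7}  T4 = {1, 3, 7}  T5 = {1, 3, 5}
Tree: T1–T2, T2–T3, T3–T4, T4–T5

A tree decomposition must satisfy three properties: every vertex lies in some bag; for every edge, both endpoints lie together in some bag; and for every vertex, the bags containing it form a connected subtree. Here bags containing vertex 7 are not connected in the tree, so the decomposition is invalid.

No — bags containing vertex 7 are not connected in the tree.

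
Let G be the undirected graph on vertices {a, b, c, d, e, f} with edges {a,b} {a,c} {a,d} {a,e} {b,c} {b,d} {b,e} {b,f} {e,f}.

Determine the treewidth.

2

A width-2 tree decomposition is:
Bags: B1 = {a, b, c}  B2 = {a, b, e}  B3 = {b, e, f}  B4 = {a, b, d}
Tree: B1–B2, B2–B3, B2–B4
Every bag has size at most 3, so the width is 3 − 1 = 2 and tw(G) ≤ 2. For the lower bound, the 3 vertices {a, b, d} are pairwise adjacent, and any tree decomposition puts a clique entirely inside one bag — forcing width ≥ 2. Therefore the treewidth is 2.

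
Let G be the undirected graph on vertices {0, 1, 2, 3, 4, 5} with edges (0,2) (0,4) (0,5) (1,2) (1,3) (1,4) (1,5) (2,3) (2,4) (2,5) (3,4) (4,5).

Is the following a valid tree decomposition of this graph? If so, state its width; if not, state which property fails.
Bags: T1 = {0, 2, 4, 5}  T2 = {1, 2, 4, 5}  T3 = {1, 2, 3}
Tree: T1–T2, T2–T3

No — edge (4,3) lies in no bag.

A tree decomposition must satisfy three properties: every vertex lies in some bag; for every edge, both endpoints lie together in some bag; and for every vertex, the bags containing it form a connected subtree. Here edge (4,3) lies in no bag, so the decomposition is invalid.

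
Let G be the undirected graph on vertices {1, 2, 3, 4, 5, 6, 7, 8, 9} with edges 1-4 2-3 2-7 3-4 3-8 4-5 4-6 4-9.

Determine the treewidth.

A width-1 tree decomposition is:
Bags: B1 = {3, 4}  B2 = {4, 6}  B3 = {2, 3}  B4 = {4, 5}  B5 = {2, 7}  B6 = {3, 8}  B7 = {1, 4}  B8 = {4, 9}
Tree: B1–B2, B1–B3, B1–B4, B3–B5, B3–B6, B4–B7, B4–B8
The largest bag has 2 vertices, giving width 1; this decomposition certifies tw(G) ≤ 1. Any graph with an edge has treewidth ≥ 1, and G has the edge 3–4. The upper and lower bounds meet at 1, so that is the treewidth.

1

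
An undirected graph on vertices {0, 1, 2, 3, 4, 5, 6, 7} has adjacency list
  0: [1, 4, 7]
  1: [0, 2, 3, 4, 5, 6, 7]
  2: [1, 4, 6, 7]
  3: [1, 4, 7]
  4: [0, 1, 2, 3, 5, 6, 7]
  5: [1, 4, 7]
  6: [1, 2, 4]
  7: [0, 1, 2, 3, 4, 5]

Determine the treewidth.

A width-3 tree decomposition is:
Bags: B1 = {1, 2, 4, 7}  B2 = {0, 1, 4, 7}  B3 = {1, 2, 4, 6}  B4 = {1, 3, 4, 7}  B5 = {1, 4, 5, 7}
Tree: B1–B2, B1–B3, B1–B4, B2–B5
The largest bag has 4 vertices, giving width 3; this decomposition certifies tw(G) ≤ 3. On the other hand G contains the 4-clique {1, 2, 4, 6}. A clique must lie in a single bag of any decomposition, so no decomposition can have width below 3. Therefore the treewidth is 3.

3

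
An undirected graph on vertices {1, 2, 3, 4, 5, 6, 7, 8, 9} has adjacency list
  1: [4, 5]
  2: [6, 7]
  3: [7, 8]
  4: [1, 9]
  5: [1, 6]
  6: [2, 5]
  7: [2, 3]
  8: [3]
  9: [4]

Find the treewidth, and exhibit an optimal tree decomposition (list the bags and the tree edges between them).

The largest bag has 2 vertices, giving width 1; this decomposition certifies tw(G) ≤ 1. G has an edge, so its treewidth is at least 1. The upper and lower bounds meet at 1, so that is the treewidth.

Treewidth 1.
One optimal decomposition is:
Bags: B1 = {4, 9}  B2 = {1, 4}  B3 = {1, 5}  B4 = {5, 6}  B5 = {2, 6}  B6 = {2, 7}  B7 = {3, 7}  B8 = {3, 8}
Tree: B1–B2, B2–B3, B3–B4, B4–B5, B5–B6, B6–B7, B7–B8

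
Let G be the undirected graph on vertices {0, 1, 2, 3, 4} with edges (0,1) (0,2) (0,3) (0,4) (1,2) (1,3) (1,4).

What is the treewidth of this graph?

A width-2 tree decomposition is:
Bags: B1 = {0, 1, 3}  B2 = {0, 1, 4}  B3 = {0, 1, 2}
Tree: B1–B2, B1–B3
Each bag holds 3 vertices, so the decomposition has width 2, which upper-bounds the treewidth. For the lower bound, the 3 vertices {0, 1, 2} are pairwise adjacent, and any tree decomposition puts a clique entirely inside one bag — forcing width ≥ 2. Combining the bounds, tw(G) = 2.

2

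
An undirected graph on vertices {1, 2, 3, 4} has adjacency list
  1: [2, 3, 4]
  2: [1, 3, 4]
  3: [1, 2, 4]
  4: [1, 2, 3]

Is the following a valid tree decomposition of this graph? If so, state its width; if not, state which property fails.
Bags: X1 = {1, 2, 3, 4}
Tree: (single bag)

Every vertex of G appears in some bag (union = {1, 2, 3, 4}); every edge is covered by a bag; and for each vertex v the set of bags containing v is connected in the bag tree. The decomposition is therefore valid. The largest bag has 4 vertices, so the width is 3.

Yes; width 3.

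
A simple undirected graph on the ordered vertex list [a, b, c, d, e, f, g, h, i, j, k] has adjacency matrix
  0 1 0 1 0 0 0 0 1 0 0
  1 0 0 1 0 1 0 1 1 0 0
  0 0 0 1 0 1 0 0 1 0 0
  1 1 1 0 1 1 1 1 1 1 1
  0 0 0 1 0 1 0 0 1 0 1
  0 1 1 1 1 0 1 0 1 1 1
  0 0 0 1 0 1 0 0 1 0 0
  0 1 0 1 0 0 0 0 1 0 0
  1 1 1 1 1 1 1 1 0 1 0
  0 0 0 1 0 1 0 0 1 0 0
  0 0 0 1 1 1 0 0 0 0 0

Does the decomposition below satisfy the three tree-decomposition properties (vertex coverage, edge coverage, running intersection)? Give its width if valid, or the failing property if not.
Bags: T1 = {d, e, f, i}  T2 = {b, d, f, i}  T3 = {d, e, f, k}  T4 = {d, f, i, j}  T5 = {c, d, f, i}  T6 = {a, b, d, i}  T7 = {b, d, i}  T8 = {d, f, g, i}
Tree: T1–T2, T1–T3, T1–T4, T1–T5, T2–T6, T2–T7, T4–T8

No — vertex h appears in no bag.

A tree decomposition must satisfy three properties: every vertex lies in some bag; for every edge, both endpoints lie together in some bag; and for every vertex, the bags containing it form a connected subtree. Here vertex h appears in no bag, so the decomposition is invalid.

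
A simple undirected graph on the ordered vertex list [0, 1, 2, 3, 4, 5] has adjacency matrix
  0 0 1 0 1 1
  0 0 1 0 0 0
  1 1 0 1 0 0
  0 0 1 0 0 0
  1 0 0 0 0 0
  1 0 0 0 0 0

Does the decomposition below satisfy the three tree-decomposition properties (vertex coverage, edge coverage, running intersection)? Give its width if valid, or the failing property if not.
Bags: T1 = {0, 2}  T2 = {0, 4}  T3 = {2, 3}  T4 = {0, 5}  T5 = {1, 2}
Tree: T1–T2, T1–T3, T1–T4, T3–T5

Every vertex of G appears in some bag (union = {0, 1, 2, 3, 4, 5}); every edge is covered by a bag; and for each vertex v the set of bags containing v is connected in the bag tree. The decomposition is therefore valid. The largest bag has 2 vertices, so the width is 1.

Yes; width 1.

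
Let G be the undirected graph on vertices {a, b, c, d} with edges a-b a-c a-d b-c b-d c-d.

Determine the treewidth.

A width-3 tree decomposition is:
Bags: B1 = {a, b, c, d}
Tree: (single bag)
A single bag containing all 4 vertices is trivially a valid decomposition of width 3. For the lower bound, the 4 vertices {a, b, c, d} are pairwise adjacent, and any tree decomposition puts a clique entirely inside one bag — forcing width ≥ 3. Hence tw(G) = 3 exactly.

3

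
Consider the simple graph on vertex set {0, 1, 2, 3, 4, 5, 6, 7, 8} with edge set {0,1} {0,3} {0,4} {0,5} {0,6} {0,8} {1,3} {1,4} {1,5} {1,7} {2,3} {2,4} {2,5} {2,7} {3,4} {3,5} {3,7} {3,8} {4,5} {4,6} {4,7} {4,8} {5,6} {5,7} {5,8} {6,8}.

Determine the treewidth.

4

A width-4 tree decomposition is:
Bags: B1 = {0, 3, 4, 5, 8}  B2 = {0, 1, 3, 4, 5}  B3 = {0, 4, 5, 6, 8}  B4 = {1, 3, 4, 5, 7}  B5 = {2, 3, 4, 5, 7}
Tree: B1–B2, B1–B3, B2–B4, B4–B5
Each bag holds 5 vertices, so the decomposition has width 4, which upper-bounds the treewidth. Conversely, {0, 3, 4, 5, 8} is a clique of size 5, and the vertices of any clique must share a bag in every tree decomposition; so some bag has ≥ 5 vertices and tw(G) ≥ 4. Combining the bounds, tw(G) = 4.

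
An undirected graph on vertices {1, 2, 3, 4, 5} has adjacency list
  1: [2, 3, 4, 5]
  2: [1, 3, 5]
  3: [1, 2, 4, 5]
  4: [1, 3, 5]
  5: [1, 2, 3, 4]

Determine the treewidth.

3

A width-3 tree decomposition is:
Bags: B1 = {1, 3, 4, 5}  B2 = {1, 2, 3, 5}
Tree: B1–B2
The largest bag has 4 vertices, giving width 3; this decomposition certifies tw(G) ≤ 3. For the lower bound, the 4 vertices {1, 2, 3, 5} are pairwise adjacent, and any tree decomposition puts a clique entirely inside one bag — forcing width ≥ 3. Therefore the treewidth is 3.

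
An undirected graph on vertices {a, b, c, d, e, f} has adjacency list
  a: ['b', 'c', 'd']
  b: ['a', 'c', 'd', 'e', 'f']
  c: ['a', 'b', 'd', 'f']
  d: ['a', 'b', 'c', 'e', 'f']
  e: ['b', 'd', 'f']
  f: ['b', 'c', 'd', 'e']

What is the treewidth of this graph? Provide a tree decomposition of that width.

Every bag has size at most 4, so the width is 4 − 1 = 3 and tw(G) ≤ 3. On the other hand G contains the 4-clique {b, d, e, f}. A clique must lie in a single bag of any decomposition, so no decomposition can have width below 3. The upper and lower bounds meet at 3, so that is the treewidth.

Treewidth 3.
One such decomposition:
Bags: B1 = {b, d, e, f}  B2 = {b, c, d, f}  B3 = {a, b, c, d}
Tree: B1–B2, B2–B3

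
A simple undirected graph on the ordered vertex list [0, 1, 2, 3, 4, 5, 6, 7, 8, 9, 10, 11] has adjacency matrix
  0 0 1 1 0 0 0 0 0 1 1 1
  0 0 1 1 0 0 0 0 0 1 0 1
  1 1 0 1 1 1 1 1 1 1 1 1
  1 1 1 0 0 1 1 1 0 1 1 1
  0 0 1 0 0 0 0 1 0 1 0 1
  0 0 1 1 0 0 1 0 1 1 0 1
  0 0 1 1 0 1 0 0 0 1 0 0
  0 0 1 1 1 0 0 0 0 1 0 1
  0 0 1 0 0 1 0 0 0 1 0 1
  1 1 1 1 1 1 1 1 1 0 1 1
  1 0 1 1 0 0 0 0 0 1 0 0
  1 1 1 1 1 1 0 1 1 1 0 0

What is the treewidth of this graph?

4

A width-4 tree decomposition is:
Bags: B1 = {2, 3, 5, 6, 9}  B2 = {2, 3, 5, 9, 11}  B3 = {2, 5, 8, 9, 11}  B4 = {1, 2, 3, 9, 11}  B5 = {0, 2, 3, 9, 11}  B6 = {2, 3, 7, 9, 11}  B7 = {0, 2, 3, 9, 10}  B8 = {2, 4, 7, 9, 11}
Tree: B1–B2, B2–B3, B2–B4, B4–B5, B4–B6, B5–B7, B6–B8
The largest bag has 5 vertices, giving width 4; this decomposition certifies tw(G) ≤ 4. On the other hand G contains the 5-clique {2, 5, 8, 9, 11}. A clique must lie in a single bag of any decomposition, so no decomposition can have width below 4. Therefore the treewidth is 4.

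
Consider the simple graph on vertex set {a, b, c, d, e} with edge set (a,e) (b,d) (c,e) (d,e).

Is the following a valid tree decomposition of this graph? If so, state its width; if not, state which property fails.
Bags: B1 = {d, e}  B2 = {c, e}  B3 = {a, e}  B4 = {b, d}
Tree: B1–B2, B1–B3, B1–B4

Yes; width 1.

Vertex coverage: the bags together contain {a, b, c, d, e}, the full vertex set. Edge coverage: each edge of G has both endpoints in at least one bag. Running intersection: for every vertex, the bags containing it form a connected subtree. All three properties hold, so this is a valid tree decomposition of width max|bag| − 1 = 1, and hence tw(G) ≤ 1.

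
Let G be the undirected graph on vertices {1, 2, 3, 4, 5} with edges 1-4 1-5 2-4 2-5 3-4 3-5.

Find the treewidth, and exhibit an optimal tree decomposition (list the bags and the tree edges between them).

Each bag holds 3 vertices, so the decomposition has width 2, which upper-bounds the treewidth. The edges 3–4–1–5–3 form a cycle, so G is not a tree and its treewidth is at least 2. Combining the bounds, tw(G) = 2.

Treewidth 2.
One such decomposition:
Bags: B1 = {3, 4, 5}  B2 = {1, 4, 5}  B3 = {2, 4, 5}
Tree: B1–B2, B2–B3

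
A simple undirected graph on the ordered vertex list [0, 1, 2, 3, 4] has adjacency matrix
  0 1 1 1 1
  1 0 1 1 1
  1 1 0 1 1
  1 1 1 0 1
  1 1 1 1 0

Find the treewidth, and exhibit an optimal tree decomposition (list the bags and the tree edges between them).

Treewidth 4.
One such decomposition:
Bags: B1 = {0, 1, 2, 3, 4}
Tree: (single bag)

With just one bag of size 5, the width is 5 − 1 = 4, so tw(G) ≤ 4. For the lower bound, the 5 vertices {0, 1, 2, 3, 4} are pairwise adjacent, and any tree decomposition puts a clique entirely inside one bag — forcing width ≥ 4. Hence tw(G) = 4 exactly.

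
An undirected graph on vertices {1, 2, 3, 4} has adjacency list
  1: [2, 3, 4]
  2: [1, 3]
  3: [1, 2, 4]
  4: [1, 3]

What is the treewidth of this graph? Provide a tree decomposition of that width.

Treewidth 2.
One such decomposition:
Bags: B1 = {1, 3, 4}  B2 = {1, 2, 3}
Tree: B1–B2

Every bag has size at most 3, so the width is 3 − 1 = 2 and tw(G) ≤ 2. For the lower bound, the 3 vertices {1, 2, 3} are pairwise adjacent, and any tree decomposition puts a clique entirely inside one bag — forcing width ≥ 2. The upper and lower bounds meet at 2, so that is the treewidth.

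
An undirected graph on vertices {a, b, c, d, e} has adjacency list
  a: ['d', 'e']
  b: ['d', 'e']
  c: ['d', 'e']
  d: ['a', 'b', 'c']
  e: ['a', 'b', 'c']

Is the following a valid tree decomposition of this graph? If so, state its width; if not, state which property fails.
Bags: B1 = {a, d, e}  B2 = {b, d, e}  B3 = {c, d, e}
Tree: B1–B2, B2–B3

Yes; width 2.

Checking the three conditions: (i) the bags cover all of {a, b, c, d, e}; (ii) for each edge, some bag contains both endpoints; (iii) the bags containing any fixed vertex form a subtree. All hold, so the decomposition is valid with width 3 − 1 = 2.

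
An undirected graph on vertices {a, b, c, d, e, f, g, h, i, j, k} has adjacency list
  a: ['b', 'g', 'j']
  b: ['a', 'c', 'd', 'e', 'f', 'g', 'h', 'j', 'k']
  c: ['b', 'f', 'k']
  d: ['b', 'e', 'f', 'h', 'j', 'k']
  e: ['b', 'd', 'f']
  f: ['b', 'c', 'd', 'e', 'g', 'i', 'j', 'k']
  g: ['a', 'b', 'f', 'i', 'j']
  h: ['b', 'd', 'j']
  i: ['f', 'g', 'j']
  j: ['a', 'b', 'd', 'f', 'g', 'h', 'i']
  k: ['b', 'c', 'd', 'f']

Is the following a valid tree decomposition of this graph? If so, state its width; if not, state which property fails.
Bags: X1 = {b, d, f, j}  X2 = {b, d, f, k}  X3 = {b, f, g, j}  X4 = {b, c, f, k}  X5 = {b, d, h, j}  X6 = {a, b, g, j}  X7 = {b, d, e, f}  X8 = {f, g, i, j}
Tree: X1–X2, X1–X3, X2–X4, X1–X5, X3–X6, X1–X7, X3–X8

Vertex coverage: the bags together contain {a, b, c, d, e, f, g, h, i, j, k}, the full vertex set. Edge coverage: each edge of G has both endpoints in at least one bag. Running intersection: for every vertex, the bags containing it form a connected subtree. All three properties hold, so this is a valid tree decomposition of width max|bag| − 1 = 3, and hence tw(G) ≤ 3.

Yes; width 3.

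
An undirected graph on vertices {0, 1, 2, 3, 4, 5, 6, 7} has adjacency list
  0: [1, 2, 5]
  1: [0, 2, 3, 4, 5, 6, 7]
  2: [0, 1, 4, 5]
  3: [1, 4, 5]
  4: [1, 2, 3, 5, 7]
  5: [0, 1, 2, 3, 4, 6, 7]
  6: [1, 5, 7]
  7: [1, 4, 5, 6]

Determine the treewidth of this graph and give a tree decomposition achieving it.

The largest bag has 4 vertices, giving width 3; this decomposition certifies tw(G) ≤ 3. On the other hand G contains the 4-clique {0, 1, 2, 5}. A clique must lie in a single bag of any decomposition, so no decomposition can have width below 3. Hence tw(G) = 3 exactly.

Treewidth 3.
One optimal decomposition is:
Bags: B1 = {1, 2, 4, 5}  B2 = {1, 4, 5, 7}  B3 = {1, 3, 4, 5}  B4 = {1, 5, 6, 7}  B5 = {0, 1, 2, 5}
Tree: B1–B2, B2–B3, B2–B4, B1–B5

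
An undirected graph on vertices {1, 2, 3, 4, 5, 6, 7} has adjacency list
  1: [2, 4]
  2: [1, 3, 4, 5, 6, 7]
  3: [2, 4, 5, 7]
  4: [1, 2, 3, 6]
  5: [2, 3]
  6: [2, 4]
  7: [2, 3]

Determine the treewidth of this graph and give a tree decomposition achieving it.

The largest bag has 3 vertices, giving width 2; this decomposition certifies tw(G) ≤ 2. On the other hand G contains the 3-clique {1, 2, 4}. A clique must lie in a single bag of any decomposition, so no decomposition can have width below 2. The upper and lower bounds meet at 2, so that is the treewidth.

Treewidth 2.
One such decomposition:
Bags: B1 = {2, 3, 5}  B2 = {2, 3, 4}  B3 = {2, 3, 7}  B4 = {1, 2, 4}  B5 = {2, 4, 6}
Tree: B1–B2, B2–B3, B2–B4, B2–B5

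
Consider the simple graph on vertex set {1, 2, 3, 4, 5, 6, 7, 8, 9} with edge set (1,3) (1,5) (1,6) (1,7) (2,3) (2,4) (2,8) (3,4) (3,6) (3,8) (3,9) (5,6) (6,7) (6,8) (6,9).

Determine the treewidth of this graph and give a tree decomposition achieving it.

The largest bag has 3 vertices, giving width 2; this decomposition certifies tw(G) ≤ 2. For the lower bound, the 3 vertices {2, 3, 8} are pairwise adjacent, and any tree decomposition puts a clique entirely inside one bag — forcing width ≥ 2. Hence tw(G) = 2 exactly.

Treewidth 2.
One such decomposition:
Bags: B1 = {3, 6, 9}  B2 = {3, 6, 8}  B3 = {1, 3, 6}  B4 = {2, 3, 8}  B5 = {1, 5, 6}  B6 = {1, 6, 7}  B7 = {2, 3, 4}
Tree: B1–B2, B1–B3, B2–B4, B3–B5, B5–B6, B4–B7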